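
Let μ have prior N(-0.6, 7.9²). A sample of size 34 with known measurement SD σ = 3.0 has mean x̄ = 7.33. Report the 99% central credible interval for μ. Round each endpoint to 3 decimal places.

Posterior precision = 1/7.9² + 34/3.0² = 0.0160 + 3.7778 = 3.7938, so posterior SD = 0.5134.
Posterior mean = (-0.6/7.9² + 34·7.33/3.0²) / 3.7938 = 7.2965.
Interval: 7.2965 ± 2.576 × 0.5134 → [5.974, 8.619].

[5.974, 8.619]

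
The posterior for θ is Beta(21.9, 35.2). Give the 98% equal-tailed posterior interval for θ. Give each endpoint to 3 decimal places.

[0.243, 0.536]

Posterior: Beta(21.9, 35.2).
Equal-tailed 98% interval: the 0.01 and 0.99 quantiles of Beta(21.9, 35.2).
Posterior mean ≈ 0.384, SD ≈ 0.064; a Normal approximation gives roughly [0.235, 0.532].
Exact: F⁻¹(0.01) = 0.243; F⁻¹(0.99) = 0.536.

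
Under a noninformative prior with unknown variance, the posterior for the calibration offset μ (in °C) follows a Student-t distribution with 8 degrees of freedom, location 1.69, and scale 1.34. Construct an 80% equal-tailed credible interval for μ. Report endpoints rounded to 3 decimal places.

The t_8 distribution is symmetric; the 80% interval is 1.69 ± t·1.34 with t_{0.9,8} = 1.397.
Half-width: 1.397 × 1.34 = 1.872.
1.69 − 1.872 = -0.182; 1.69 + 1.872 = 3.562.

[-0.182, 3.562]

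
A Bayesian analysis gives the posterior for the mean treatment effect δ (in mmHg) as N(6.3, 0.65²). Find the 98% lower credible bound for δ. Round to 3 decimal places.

4.965

Need L with P(δ ≥ L) = 0.98: L = 6.3 − z_{0.02}·0.65.
z = 2.054; L = 6.3 − 2.054 × 0.65 = 4.965.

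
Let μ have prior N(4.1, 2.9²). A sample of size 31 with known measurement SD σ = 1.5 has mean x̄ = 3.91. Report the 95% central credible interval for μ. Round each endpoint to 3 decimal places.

Posterior precision = 1/2.9² + 31/1.5² = 0.1189 + 13.7778 = 13.8967, so posterior SD = 0.2683.
Posterior mean = (4.1/2.9² + 31·3.91/1.5²) / 13.8967 = 3.9116.
Interval: 3.9116 ± 1.960 × 0.2683 → [3.386, 4.437].

[3.386, 4.437]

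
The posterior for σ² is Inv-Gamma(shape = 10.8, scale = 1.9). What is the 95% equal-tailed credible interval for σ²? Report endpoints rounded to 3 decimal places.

Inverse-Gamma(10.8, 1.9) quantiles: F⁻¹(0.025) and F⁻¹(0.975).
Equivalently, 1/σ² ~ Gamma(10.8, rate = 1.9); invert its 0.975 and 0.025 quantiles.
Posterior mean ≈ 0.194, SD ≈ 0.065; a Normal approximation gives roughly [0.066, 0.322].
Exact: lower = 0.105; upper = 0.355.

[0.105, 0.355]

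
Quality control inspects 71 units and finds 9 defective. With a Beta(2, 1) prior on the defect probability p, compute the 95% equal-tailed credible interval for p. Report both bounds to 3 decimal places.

Posterior: Beta(2+9, 1+62) = Beta(11, 63).
Equal-tailed 95% interval: the 0.025 and 0.975 quantiles of Beta(11, 63).
Posterior mean ≈ 0.149, SD ≈ 0.041; a Normal approximation gives roughly [0.068, 0.229].
Exact: F⁻¹(0.025) = 0.078; F⁻¹(0.975) = 0.238.

[0.078, 0.238]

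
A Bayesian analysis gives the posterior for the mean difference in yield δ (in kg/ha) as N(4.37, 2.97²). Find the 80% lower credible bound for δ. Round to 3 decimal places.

Need L with P(δ ≥ L) = 0.80: L = 4.37 − z_{0.2}·2.97.
z = 0.842; L = 4.37 − 0.842 × 2.97 = 1.870.

1.870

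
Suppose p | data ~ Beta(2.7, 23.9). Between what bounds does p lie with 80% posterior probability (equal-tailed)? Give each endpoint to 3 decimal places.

Posterior: Beta(2.7, 23.9).
Equal-tailed 80% interval: the 0.1 and 0.9 quantiles of Beta(2.7, 23.9).
Posterior mean ≈ 0.102, SD ≈ 0.057; a Normal approximation gives roughly [0.028, 0.175].
Exact: F⁻¹(0.1) = 0.037; F⁻¹(0.9) = 0.180.

[0.037, 0.180]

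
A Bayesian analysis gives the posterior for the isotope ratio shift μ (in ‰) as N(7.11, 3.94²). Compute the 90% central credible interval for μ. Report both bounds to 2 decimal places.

[0.63, 13.59]

The posterior is symmetric, so the 90% equal-tailed interval is μ = 7.11 ± z·3.94 with z = 1.645.
Half-width: 1.645 × 3.94 = 6.48.
7.11 − 6.48 = 0.63; 7.11 + 6.48 = 13.59.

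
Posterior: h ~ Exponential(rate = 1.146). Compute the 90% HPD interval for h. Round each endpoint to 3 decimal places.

The exponential density is strictly decreasing on [0, ∞), so the HPD interval is anchored at 0: [0, q] with P(h ≤ q) = 0.90.
q = −ln(1 − 0.90) / 1.146 = 2.3026 / 1.146 = 2.009.

[0.000, 2.009]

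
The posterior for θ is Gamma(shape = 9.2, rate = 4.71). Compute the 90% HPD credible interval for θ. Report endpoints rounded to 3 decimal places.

The posterior is unimodal and skewed, so the HPD interval has equal density at both endpoints and is the shortest 90% interval.
Solving f(0.916) = f(2.955) with F(2.955) − F(0.916) = 0.90 gives [0.916, 2.955].
For comparison, the equal-tailed interval is [1.028, 3.119]; the HPD is narrower and shifted toward the mode.

[0.916, 2.955]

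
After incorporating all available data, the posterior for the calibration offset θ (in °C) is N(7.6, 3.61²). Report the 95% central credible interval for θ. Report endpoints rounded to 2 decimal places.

The posterior is symmetric, so the 95% equal-tailed interval is θ = 7.6 ± z·3.61 with z = 1.960.
Half-width: 1.960 × 3.61 = 7.08.
7.6 − 7.08 = 0.52; 7.6 + 7.08 = 14.68.

[0.52, 14.68]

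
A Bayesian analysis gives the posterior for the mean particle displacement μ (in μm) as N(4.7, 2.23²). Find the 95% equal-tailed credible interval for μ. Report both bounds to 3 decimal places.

The posterior is symmetric, so the 95% equal-tailed interval is μ = 4.7 ± z·2.23 with z = 1.960.
Half-width: 1.960 × 2.23 = 4.371.
4.7 − 4.371 = 0.329; 4.7 + 4.371 = 9.071.

[0.329, 9.071]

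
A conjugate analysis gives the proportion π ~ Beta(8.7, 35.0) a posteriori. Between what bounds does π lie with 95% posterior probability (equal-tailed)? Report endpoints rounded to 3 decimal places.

[0.096, 0.328]

Posterior: Beta(8.7, 35.0).
Equal-tailed 95% interval: the 0.025 and 0.975 quantiles of Beta(8.7, 35.0).
Posterior mean ≈ 0.199, SD ≈ 0.060; a Normal approximation gives roughly [0.082, 0.316].
Exact: F⁻¹(0.025) = 0.096; F⁻¹(0.975) = 0.328.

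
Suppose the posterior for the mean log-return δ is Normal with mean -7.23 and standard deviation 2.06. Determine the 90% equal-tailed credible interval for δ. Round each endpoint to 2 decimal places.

[-10.62, -3.84]

The posterior is symmetric, so the 90% equal-tailed interval is δ = -7.23 ± z·2.06 with z = 1.645.
Half-width: 1.645 × 2.06 = 3.39.
-7.23 − 3.39 = -10.62; -7.23 + 3.39 = -3.84.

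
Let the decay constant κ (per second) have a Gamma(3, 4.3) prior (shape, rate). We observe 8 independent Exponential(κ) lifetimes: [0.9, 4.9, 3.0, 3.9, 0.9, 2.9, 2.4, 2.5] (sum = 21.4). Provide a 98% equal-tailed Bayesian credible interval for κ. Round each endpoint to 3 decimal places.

Posterior: Gamma(3+8, 4.3+21.4) = Gamma(11, 25.7) (shape, rate).
Equal-tailed 98% interval: Gamma(11, 25.7) quantiles at 0.01 and 0.99.
Posterior mean ≈ 0.428, SD ≈ 0.129; a Normal approximation gives roughly [0.128, 0.728].
Exact: lower = 0.186; upper = 0.784.

[0.186, 0.784]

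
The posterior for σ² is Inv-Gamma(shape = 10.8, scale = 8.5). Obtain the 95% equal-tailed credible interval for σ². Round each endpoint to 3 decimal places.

Inverse-Gamma(10.8, 8.5) quantiles: F⁻¹(0.025) and F⁻¹(0.975).
Equivalently, 1/σ² ~ Gamma(10.8, rate = 8.5); invert its 0.975 and 0.025 quantiles.
Posterior mean ≈ 0.867, SD ≈ 0.292; a Normal approximation gives roughly [0.294, 1.440].
Exact: lower = 0.469; upper = 1.589.

[0.469, 1.589]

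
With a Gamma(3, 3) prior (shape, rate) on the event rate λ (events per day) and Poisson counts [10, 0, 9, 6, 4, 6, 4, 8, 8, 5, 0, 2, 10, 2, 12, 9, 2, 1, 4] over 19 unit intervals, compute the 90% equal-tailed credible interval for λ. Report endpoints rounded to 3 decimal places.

Posterior: Gamma(3+102, 3+19) = Gamma(105, 22) (shape, rate).
Equal-tailed 90% interval: Gamma(105, 22) quantiles at 0.05 and 0.95.
Posterior mean ≈ 4.773, SD ≈ 0.466; a Normal approximation gives roughly [4.007, 5.539].
Exact: lower = 4.033; upper = 5.564.

[4.033, 5.564]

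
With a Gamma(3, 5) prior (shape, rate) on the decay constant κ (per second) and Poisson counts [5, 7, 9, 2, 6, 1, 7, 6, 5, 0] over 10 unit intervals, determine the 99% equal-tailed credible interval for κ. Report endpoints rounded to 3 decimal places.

Posterior: Gamma(3+48, 5+10) = Gamma(51, 15) (shape, rate).
Equal-tailed 99% interval: Gamma(51, 15) quantiles at 0.005 and 0.995.
Posterior mean ≈ 3.400, SD ≈ 0.476; a Normal approximation gives roughly [2.174, 4.626].
Exact: lower = 2.299; upper = 4.751.

[2.299, 4.751]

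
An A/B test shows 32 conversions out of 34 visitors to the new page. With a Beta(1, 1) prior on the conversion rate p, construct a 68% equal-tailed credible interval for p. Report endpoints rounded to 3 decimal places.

[0.873, 0.960]

Posterior: Beta(1+32, 1+2) = Beta(33, 3).
Equal-tailed 68% interval: the 0.16 and 0.84 quantiles of Beta(33, 3).
Posterior mean ≈ 0.917, SD ≈ 0.045; a Normal approximation gives roughly [0.871, 0.962].
Exact: F⁻¹(0.16) = 0.873; F⁻¹(0.84) = 0.960.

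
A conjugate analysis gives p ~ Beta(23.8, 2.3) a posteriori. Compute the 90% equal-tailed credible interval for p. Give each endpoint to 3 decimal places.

Posterior: Beta(23.8, 2.3).
Equal-tailed 90% interval: the 0.05 and 0.95 quantiles of Beta(23.8, 2.3).
Posterior mean ≈ 0.912, SD ≈ 0.054; a Normal approximation gives roughly [0.822, 1.001].
Exact: F⁻¹(0.05) = 0.808; F⁻¹(0.95) = 0.980.

[0.808, 0.980]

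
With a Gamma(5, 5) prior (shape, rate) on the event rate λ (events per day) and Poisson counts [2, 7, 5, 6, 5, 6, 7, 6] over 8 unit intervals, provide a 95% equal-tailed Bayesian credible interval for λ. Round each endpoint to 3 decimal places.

Posterior: Gamma(5+44, 5+8) = Gamma(49, 13) (shape, rate).
Equal-tailed 95% interval: Gamma(49, 13) quantiles at 0.025 and 0.975.
Posterior mean ≈ 3.769, SD ≈ 0.538; a Normal approximation gives roughly [2.714, 4.825].
Exact: lower = 2.788; upper = 4.895.

[2.788, 4.895]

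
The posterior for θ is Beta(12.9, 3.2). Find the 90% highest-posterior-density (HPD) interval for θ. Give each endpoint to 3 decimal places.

The posterior is unimodal and skewed, so the HPD interval has equal density at both endpoints and is the shortest 90% interval.
Solving f(0.654) = f(0.955) with F(0.955) − F(0.654) = 0.90 gives [0.654, 0.955].
For comparison, the equal-tailed interval is [0.623, 0.936]; the HPD is narrower and shifted toward the mode.

[0.654, 0.955]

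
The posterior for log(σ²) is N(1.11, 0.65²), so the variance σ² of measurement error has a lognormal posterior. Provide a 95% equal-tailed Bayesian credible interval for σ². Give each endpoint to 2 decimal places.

[0.85, 10.85]

On the log scale the 95% interval is 1.11 ± 1.960 × 0.65 = [-0.1640, 2.3840].
Exponentiate: [e^-0.1640, e^2.3840] = [0.85, 10.85].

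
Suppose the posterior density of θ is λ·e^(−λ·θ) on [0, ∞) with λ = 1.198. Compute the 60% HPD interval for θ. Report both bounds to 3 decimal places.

[0.000, 0.765]

The exponential density is strictly decreasing on [0, ∞), so the HPD interval is anchored at 0: [0, q] with P(θ ≤ q) = 0.60.
q = −ln(1 − 0.60) / 1.198 = 0.9163 / 1.198 = 0.765.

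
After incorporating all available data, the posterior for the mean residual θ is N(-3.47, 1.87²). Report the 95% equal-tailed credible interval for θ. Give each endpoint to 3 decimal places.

The posterior is symmetric, so the 95% equal-tailed interval is θ = -3.47 ± z·1.87 with z = 1.960.
Half-width: 1.960 × 1.87 = 3.665.
-3.47 − 3.665 = -7.135; -3.47 + 3.665 = 0.195.

[-7.135, 0.195]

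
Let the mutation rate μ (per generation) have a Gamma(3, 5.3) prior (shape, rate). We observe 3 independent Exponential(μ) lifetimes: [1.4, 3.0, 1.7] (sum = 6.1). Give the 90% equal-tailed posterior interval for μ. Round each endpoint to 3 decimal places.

Posterior: Gamma(3+3, 5.3+6.1) = Gamma(6, 11.4) (shape, rate).
Equal-tailed 90% interval: Gamma(6, 11.4) quantiles at 0.05 and 0.95.
Posterior mean ≈ 0.526, SD ≈ 0.215; a Normal approximation gives roughly [0.173, 0.880].
Exact: lower = 0.229; upper = 0.922.

[0.229, 0.922]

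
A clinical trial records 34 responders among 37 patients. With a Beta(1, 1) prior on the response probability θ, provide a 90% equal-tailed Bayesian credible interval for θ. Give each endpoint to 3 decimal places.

Posterior: Beta(1+34, 1+3) = Beta(35, 4).
Equal-tailed 90% interval: the 0.05 and 0.95 quantiles of Beta(35, 4).
Posterior mean ≈ 0.897, SD ≈ 0.048; a Normal approximation gives roughly [0.819, 0.976].
Exact: F⁻¹(0.05) = 0.808; F⁻¹(0.95) = 0.963.

[0.808, 0.963]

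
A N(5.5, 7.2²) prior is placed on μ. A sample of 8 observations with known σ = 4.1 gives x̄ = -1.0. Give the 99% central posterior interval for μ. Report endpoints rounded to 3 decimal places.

Posterior precision = 1/7.2² + 8/4.1² = 0.0193 + 0.4759 = 0.4952, so posterior SD = 1.4211.
Posterior mean = (5.5/7.2² + 8·-1.0/4.1²) / 0.4952 = -0.7468.
Interval: -0.7468 ± 2.576 × 1.4211 → [-4.407, 2.914].

[-4.407, 2.914]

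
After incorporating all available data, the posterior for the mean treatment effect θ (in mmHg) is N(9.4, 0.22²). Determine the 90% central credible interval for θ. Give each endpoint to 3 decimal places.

[9.038, 9.762]

The posterior is symmetric, so the 90% equal-tailed interval is θ = 9.4 ± z·0.22 with z = 1.645.
Half-width: 1.645 × 0.22 = 0.362.
9.4 − 0.362 = 9.038; 9.4 + 0.362 = 9.762.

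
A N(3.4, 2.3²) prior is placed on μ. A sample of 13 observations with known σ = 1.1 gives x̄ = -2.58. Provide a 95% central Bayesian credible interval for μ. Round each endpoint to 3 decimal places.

Posterior precision = 1/2.3² + 13/1.1² = 0.1890 + 10.7438 = 10.9328, so posterior SD = 0.3024.
Posterior mean = (3.4/2.3² + 13·-2.58/1.1²) / 10.9328 = -2.4766.
Interval: -2.4766 ± 1.960 × 0.3024 → [-3.069, -1.884].

[-3.069, -1.884]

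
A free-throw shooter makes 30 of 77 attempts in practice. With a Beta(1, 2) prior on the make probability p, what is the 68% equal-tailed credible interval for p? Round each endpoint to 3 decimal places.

[0.333, 0.442]

Posterior: Beta(1+30, 2+47) = Beta(31, 49).
Equal-tailed 68% interval: the 0.16 and 0.84 quantiles of Beta(31, 49).
Posterior mean ≈ 0.388, SD ≈ 0.054; a Normal approximation gives roughly [0.334, 0.441].
Exact: F⁻¹(0.16) = 0.333; F⁻¹(0.84) = 0.442.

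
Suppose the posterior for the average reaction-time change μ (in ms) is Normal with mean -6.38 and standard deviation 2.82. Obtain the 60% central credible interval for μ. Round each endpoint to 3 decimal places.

The posterior is symmetric, so the 60% equal-tailed interval is μ = -6.38 ± z·2.82 with z = 0.842.
Half-width: 0.842 × 2.82 = 2.373.
-6.38 − 2.373 = -8.753; -6.38 + 2.373 = -4.007.

[-8.753, -4.007]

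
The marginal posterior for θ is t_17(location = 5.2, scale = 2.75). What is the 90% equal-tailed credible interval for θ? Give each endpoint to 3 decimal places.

[0.416, 9.984]

The t_17 distribution is symmetric; the 90% interval is 5.2 ± t·2.75 with t_{0.95,17} = 1.740.
Half-width: 1.740 × 2.75 = 4.784.
5.2 − 4.784 = 0.416; 5.2 + 4.784 = 9.984.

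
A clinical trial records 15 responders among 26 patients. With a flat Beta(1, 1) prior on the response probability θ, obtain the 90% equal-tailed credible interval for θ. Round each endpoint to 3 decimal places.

Posterior: Beta(1+15, 1+11) = Beta(16, 12).
Equal-tailed 90% interval: the 0.05 and 0.95 quantiles of Beta(16, 12).
Posterior mean ≈ 0.571, SD ≈ 0.092; a Normal approximation gives roughly [0.420, 0.723].
Exact: F⁻¹(0.05) = 0.417; F⁻¹(0.95) = 0.720.

[0.417, 0.720]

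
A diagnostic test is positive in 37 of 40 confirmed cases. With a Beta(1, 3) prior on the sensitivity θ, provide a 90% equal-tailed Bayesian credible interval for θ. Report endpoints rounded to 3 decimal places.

Posterior: Beta(1+37, 3+3) = Beta(38, 6).
Equal-tailed 90% interval: the 0.05 and 0.95 quantiles of Beta(38, 6).
Posterior mean ≈ 0.864, SD ≈ 0.051; a Normal approximation gives roughly [0.779, 0.948].
Exact: F⁻¹(0.05) = 0.771; F⁻¹(0.95) = 0.937.

[0.771, 0.937]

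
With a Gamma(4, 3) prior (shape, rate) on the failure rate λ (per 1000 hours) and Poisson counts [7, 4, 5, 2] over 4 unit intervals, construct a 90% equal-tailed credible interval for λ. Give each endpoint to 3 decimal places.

Posterior: Gamma(4+18, 3+4) = Gamma(22, 7) (shape, rate).
Equal-tailed 90% interval: Gamma(22, 7) quantiles at 0.05 and 0.95.
Posterior mean ≈ 3.143, SD ≈ 0.670; a Normal approximation gives roughly [2.041, 4.245].
Exact: lower = 2.128; upper = 4.320.

[2.128, 4.320]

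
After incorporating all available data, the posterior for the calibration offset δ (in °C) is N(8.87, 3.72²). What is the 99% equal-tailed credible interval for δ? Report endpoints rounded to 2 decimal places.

The posterior is symmetric, so the 99% equal-tailed interval is δ = 8.87 ± z·3.72 with z = 2.576.
Half-width: 2.576 × 3.72 = 9.58.
8.87 − 9.58 = -0.71; 8.87 + 9.58 = 18.45.

[-0.71, 18.45]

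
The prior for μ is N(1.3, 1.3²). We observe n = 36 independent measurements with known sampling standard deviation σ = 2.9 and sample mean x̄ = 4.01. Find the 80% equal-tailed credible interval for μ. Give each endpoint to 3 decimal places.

[3.100, 4.261]

Posterior precision = 1/1.3² + 36/2.9² = 0.5917 + 4.2806 = 4.8723, so posterior SD = 0.4530.
Posterior mean = (1.3/1.3² + 36·4.01/2.9²) / 4.8723 = 3.6809.
Interval: 3.6809 ± 1.282 × 0.4530 → [3.100, 4.261].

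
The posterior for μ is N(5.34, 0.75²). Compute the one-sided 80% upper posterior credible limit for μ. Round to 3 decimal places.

Need U with P(μ ≤ U) = 0.80: U = 5.34 + z_{0.2}·0.75.
z = 0.842; U = 5.34 + 0.842 × 0.75 = 5.971.

5.971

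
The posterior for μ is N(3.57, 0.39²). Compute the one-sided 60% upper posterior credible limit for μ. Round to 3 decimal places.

3.669

Need U with P(μ ≤ U) = 0.60: U = 3.57 + z_{0.4}·0.39.
z = 0.253; U = 3.57 + 0.253 × 0.39 = 3.669.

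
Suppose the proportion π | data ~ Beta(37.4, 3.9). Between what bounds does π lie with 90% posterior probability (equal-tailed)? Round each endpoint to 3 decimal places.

[0.822, 0.967]

Posterior: Beta(37.4, 3.9).
Equal-tailed 90% interval: the 0.05 and 0.95 quantiles of Beta(37.4, 3.9).
Posterior mean ≈ 0.906, SD ≈ 0.045; a Normal approximation gives roughly [0.832, 0.980].
Exact: F⁻¹(0.05) = 0.822; F⁻¹(0.95) = 0.967.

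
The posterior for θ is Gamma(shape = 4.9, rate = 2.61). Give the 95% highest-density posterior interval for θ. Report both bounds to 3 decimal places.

[0.442, 3.557]

The posterior is unimodal and skewed, so the HPD interval has equal density at both endpoints and is the shortest 95% interval.
Solving f(0.442) = f(3.557) with F(3.557) − F(0.442) = 0.95 gives [0.442, 3.557].
For comparison, the equal-tailed interval is [0.601, 3.868]; the HPD is narrower and shifted toward the mode.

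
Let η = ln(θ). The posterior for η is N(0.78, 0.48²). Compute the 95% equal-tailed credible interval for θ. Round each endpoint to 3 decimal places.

On the log scale the 95% interval is 0.78 ± 1.960 × 0.48 = [-0.1608, 1.7208].
Exponentiate: [e^-0.1608, e^1.7208] = [0.851, 5.589].

[0.851, 5.589]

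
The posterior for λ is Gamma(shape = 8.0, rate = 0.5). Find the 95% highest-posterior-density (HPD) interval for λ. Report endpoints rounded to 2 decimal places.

The posterior is unimodal and skewed, so the HPD interval has equal density at both endpoints and is the shortest 95% interval.
Solving f(5.95) = f(27.26) with F(27.26) − F(5.95) = 0.95 gives [5.95, 27.26].
For comparison, the equal-tailed interval is [6.91, 28.85]; the HPD is narrower and shifted toward the mode.

[5.95, 27.26]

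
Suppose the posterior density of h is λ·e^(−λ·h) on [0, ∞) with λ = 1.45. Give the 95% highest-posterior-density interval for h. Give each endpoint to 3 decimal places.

[0.000, 2.066]

The exponential density is strictly decreasing on [0, ∞), so the HPD interval is anchored at 0: [0, q] with P(h ≤ q) = 0.95.
q = −ln(1 − 0.95) / 1.45 = 2.9957 / 1.45 = 2.066.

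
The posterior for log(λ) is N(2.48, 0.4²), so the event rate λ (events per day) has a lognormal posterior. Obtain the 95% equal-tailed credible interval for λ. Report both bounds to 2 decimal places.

On the log scale the 95% interval is 2.48 ± 1.960 × 0.4 = [1.6960, 3.2640].
Exponentiate: [e^1.6960, e^3.2640] = [5.45, 26.15].

[5.45, 26.15]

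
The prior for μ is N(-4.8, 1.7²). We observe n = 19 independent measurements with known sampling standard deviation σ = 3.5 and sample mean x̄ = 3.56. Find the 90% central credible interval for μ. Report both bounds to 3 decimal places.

Posterior precision = 1/1.7² + 19/3.5² = 0.3460 + 1.5510 = 1.8970, so posterior SD = 0.7260.
Posterior mean = (-4.8/1.7² + 19·3.56/3.5²) / 1.8970 = 2.0351.
Interval: 2.0351 ± 1.645 × 0.7260 → [0.841, 3.229].

[0.841, 3.229]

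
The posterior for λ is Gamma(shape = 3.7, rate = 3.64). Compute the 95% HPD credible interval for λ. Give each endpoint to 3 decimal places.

The posterior is unimodal and skewed, so the HPD interval has equal density at both endpoints and is the shortest 95% interval.
Solving f(0.159) = f(2.058) with F(2.058) − F(0.159) = 0.95 gives [0.159, 2.058].
For comparison, the equal-tailed interval is [0.258, 2.284]; the HPD is narrower and shifted toward the mode.

[0.159, 2.058]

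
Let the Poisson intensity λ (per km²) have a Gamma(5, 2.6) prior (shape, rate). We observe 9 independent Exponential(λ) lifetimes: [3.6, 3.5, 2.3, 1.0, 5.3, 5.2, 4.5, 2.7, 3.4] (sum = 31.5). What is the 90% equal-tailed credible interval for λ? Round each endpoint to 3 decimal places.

Posterior: Gamma(5+9, 2.6+31.5) = Gamma(14, 34.1) (shape, rate).
Equal-tailed 90% interval: Gamma(14, 34.1) quantiles at 0.05 and 0.95.
Posterior mean ≈ 0.411, SD ≈ 0.110; a Normal approximation gives roughly [0.230, 0.591].
Exact: lower = 0.248; upper = 0.606.

[0.248, 0.606]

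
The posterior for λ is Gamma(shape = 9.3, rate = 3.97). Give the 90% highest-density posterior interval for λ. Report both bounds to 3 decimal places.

The posterior is unimodal and skewed, so the HPD interval has equal density at both endpoints and is the shortest 90% interval.
Solving f(1.105) = f(3.538) with F(3.538) − F(1.105) = 0.90 gives [1.105, 3.538].
For comparison, the equal-tailed interval is [1.237, 3.732]; the HPD is narrower and shifted toward the mode.

[1.105, 3.538]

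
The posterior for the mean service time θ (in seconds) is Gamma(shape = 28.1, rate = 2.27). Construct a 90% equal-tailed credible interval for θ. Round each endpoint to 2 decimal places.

Posterior: Gamma(shape 28.1, rate 2.27).
Equal-tailed 90% interval: Gamma(28.1, 2.27) quantiles at 0.05 and 0.95.
Posterior mean ≈ 12.38, SD ≈ 2.34; a Normal approximation gives roughly [8.54, 16.22].
Exact: lower = 8.80; upper = 16.45.

[8.80, 16.45]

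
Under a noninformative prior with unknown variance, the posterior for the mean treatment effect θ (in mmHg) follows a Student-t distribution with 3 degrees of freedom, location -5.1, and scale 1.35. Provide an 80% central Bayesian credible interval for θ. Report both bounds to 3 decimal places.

[-7.311, -2.889]

The t_3 distribution is symmetric; the 80% interval is -5.1 ± t·1.35 with t_{0.9,3} = 1.638.
Half-width: 1.638 × 1.35 = 2.211.
-5.1 − 2.211 = -7.311; -5.1 + 2.211 = -2.889.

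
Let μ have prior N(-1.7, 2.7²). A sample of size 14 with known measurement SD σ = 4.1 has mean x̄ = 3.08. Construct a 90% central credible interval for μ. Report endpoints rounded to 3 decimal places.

[0.734, 4.074]

Posterior precision = 1/2.7² + 14/4.1² = 0.1372 + 0.8328 = 0.9700, so posterior SD = 1.0153.
Posterior mean = (-1.7/2.7² + 14·3.08/4.1²) / 0.9700 = 2.4040.
Interval: 2.4040 ± 1.645 × 1.0153 → [0.734, 4.074].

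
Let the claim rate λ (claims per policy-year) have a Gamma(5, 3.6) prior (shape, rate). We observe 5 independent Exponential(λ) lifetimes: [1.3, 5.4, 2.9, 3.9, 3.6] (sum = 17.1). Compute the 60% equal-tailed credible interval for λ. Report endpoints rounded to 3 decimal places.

Posterior: Gamma(5+5, 3.6+17.1) = Gamma(10, 20.7) (shape, rate).
Equal-tailed 60% interval: Gamma(10, 20.7) quantiles at 0.2 and 0.8.
Posterior mean ≈ 0.483, SD ≈ 0.153; a Normal approximation gives roughly [0.355, 0.612].
Exact: lower = 0.352; upper = 0.605.

[0.352, 0.605]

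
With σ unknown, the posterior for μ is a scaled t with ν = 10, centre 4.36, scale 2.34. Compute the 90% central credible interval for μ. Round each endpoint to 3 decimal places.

The t_10 distribution is symmetric; the 90% interval is 4.36 ± t·2.34 with t_{0.95,10} = 1.812.
Half-width: 1.812 × 2.34 = 4.241.
4.36 − 4.241 = 0.119; 4.36 + 4.241 = 8.601.

[0.119, 8.601]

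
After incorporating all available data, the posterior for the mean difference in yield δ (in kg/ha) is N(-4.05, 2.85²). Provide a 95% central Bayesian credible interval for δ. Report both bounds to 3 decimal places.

The posterior is symmetric, so the 95% equal-tailed interval is δ = -4.05 ± z·2.85 with z = 1.960.
Half-width: 1.960 × 2.85 = 5.586.
-4.05 − 5.586 = -9.636; -4.05 + 5.586 = 1.536.

[-9.636, 1.536]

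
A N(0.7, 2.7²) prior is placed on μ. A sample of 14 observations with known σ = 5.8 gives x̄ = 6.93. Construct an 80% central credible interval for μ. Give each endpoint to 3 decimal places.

Posterior precision = 1/2.7² + 14/5.8² = 0.1372 + 0.4162 = 0.5533, so posterior SD = 1.3443.
Posterior mean = (0.7/2.7² + 14·6.93/5.8²) / 0.5533 = 5.3856.
Interval: 5.3856 ± 1.282 × 1.3443 → [3.663, 7.108].

[3.663, 7.108]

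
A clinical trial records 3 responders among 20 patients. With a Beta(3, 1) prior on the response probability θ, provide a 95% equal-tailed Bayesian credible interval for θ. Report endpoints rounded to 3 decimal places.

[0.102, 0.437]

Posterior: Beta(3+3, 1+17) = Beta(6, 18).
Equal-tailed 95% interval: the 0.025 and 0.975 quantiles of Beta(6, 18).
Posterior mean ≈ 0.250, SD ≈ 0.087; a Normal approximation gives roughly [0.080, 0.420].
Exact: F⁻¹(0.025) = 0.102; F⁻¹(0.975) = 0.437.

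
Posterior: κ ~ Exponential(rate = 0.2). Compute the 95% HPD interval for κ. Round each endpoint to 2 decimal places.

The exponential density is strictly decreasing on [0, ∞), so the HPD interval is anchored at 0: [0, q] with P(κ ≤ q) = 0.95.
q = −ln(1 − 0.95) / 0.2 = 2.9957 / 0.2 = 14.98.

[0.00, 14.98]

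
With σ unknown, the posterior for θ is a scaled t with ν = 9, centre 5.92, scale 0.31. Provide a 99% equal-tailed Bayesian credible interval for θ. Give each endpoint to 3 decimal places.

The t_9 distribution is symmetric; the 99% interval is 5.92 ± t·0.31 with t_{0.995,9} = 3.250.
Half-width: 3.250 × 0.31 = 1.007.
5.92 − 1.007 = 4.913; 5.92 + 1.007 = 6.927.

[4.913, 6.927]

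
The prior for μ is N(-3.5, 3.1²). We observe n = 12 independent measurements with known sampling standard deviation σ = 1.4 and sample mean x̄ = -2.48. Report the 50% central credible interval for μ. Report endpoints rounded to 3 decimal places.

Posterior precision = 1/3.1² + 12/1.4² = 0.1041 + 6.1224 = 6.2265, so posterior SD = 0.4008.
Posterior mean = (-3.5/3.1² + 12·-2.48/1.4²) / 6.2265 = -2.4970.
Interval: -2.4970 ± 0.674 × 0.4008 → [-2.767, -2.227].

[-2.767, -2.227]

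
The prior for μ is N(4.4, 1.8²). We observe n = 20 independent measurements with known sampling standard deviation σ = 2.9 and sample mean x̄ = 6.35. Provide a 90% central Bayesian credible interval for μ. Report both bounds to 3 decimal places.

[5.123, 7.129]

Posterior precision = 1/1.8² + 20/2.9² = 0.3086 + 2.3781 = 2.6868, so posterior SD = 0.6101.
Posterior mean = (4.4/1.8² + 20·6.35/2.9²) / 2.6868 = 6.1260.
Interval: 6.1260 ± 1.645 × 0.6101 → [5.123, 7.129].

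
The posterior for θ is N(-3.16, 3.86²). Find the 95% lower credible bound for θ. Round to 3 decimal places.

Need L with P(θ ≥ L) = 0.95: L = -3.16 − z_{0.05}·3.86.
z = 1.645; L = -3.16 − 1.645 × 3.86 = -9.509.

-9.509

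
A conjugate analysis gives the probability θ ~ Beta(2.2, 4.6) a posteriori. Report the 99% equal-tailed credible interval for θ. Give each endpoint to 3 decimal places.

Posterior: Beta(2.2, 4.6).
Equal-tailed 99% interval: the 0.005 and 0.995 quantiles of Beta(2.2, 4.6).
Posterior mean ≈ 0.324, SD ≈ 0.168; a Normal approximation gives roughly [-0.108, 0.755].
Exact: F⁻¹(0.005) = 0.027; F⁻¹(0.995) = 0.784.

[0.027, 0.784]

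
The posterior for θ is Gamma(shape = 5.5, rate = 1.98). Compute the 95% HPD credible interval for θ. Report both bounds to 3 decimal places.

The posterior is unimodal and skewed, so the HPD interval has equal density at both endpoints and is the shortest 95% interval.
Solving f(0.746) = f(5.128) with F(5.128) − F(0.746) = 0.95 gives [0.746, 5.128].
For comparison, the equal-tailed interval is [0.964, 5.535]; the HPD is narrower and shifted toward the mode.

[0.746, 5.128]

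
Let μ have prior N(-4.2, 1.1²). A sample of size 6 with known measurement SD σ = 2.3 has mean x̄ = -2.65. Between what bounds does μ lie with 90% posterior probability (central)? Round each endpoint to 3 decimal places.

[-4.478, -2.129]

Posterior precision = 1/1.1² + 6/2.3² = 0.8264 + 1.1342 = 1.9607, so posterior SD = 0.7142.
Posterior mean = (-4.2/1.1² + 6·-2.65/2.3²) / 1.9607 = -3.3033.
Interval: -3.3033 ± 1.645 × 0.7142 → [-4.478, -2.129].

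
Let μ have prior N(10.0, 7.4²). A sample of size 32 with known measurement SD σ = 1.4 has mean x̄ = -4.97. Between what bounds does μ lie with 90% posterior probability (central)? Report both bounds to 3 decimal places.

[-5.360, -4.546]

Posterior precision = 1/7.4² + 32/1.4² = 0.0183 + 16.3265 = 16.3448, so posterior SD = 0.2473.
Posterior mean = (10.0/7.4² + 32·-4.97/1.4²) / 16.3448 = -4.9533.
Interval: -4.9533 ± 1.645 × 0.2473 → [-5.360, -4.546].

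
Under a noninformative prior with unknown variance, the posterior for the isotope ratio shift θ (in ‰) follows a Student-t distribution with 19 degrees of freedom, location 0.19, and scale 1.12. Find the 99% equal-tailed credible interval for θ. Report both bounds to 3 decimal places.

[-3.014, 3.394]

The t_19 distribution is symmetric; the 99% interval is 0.19 ± t·1.12 with t_{0.995,19} = 2.861.
Half-width: 2.861 × 1.12 = 3.204.
0.19 − 3.204 = -3.014; 0.19 + 3.204 = 3.394.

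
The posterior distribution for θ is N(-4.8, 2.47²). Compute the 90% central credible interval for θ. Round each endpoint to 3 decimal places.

The posterior is symmetric, so the 90% equal-tailed interval is θ = -4.8 ± z·2.47 with z = 1.645.
Half-width: 1.645 × 2.47 = 4.063.
-4.8 − 4.063 = -8.863; -4.8 + 4.063 = -0.737.

[-8.863, -0.737]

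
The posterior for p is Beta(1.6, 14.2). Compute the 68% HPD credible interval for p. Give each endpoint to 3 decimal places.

The posterior is unimodal and skewed, so the HPD interval has equal density at both endpoints and is the shortest 68% interval.
Solving f(0.008) = f(0.126) with F(0.126) − F(0.008) = 0.68 gives [0.008, 0.126].
For comparison, the equal-tailed interval is [0.032, 0.172]; the HPD is narrower and shifted toward the mode.

[0.008, 0.126]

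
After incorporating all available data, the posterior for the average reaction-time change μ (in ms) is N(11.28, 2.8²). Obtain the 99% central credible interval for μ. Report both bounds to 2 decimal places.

The posterior is symmetric, so the 99% equal-tailed interval is μ = 11.28 ± z·2.8 with z = 2.576.
Half-width: 2.576 × 2.8 = 7.21.
11.28 − 7.21 = 4.07; 11.28 + 7.21 = 18.49.

[4.07, 18.49]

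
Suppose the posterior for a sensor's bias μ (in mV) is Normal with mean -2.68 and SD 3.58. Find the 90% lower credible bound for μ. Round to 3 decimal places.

Need L with P(μ ≥ L) = 0.90: L = -2.68 − z_{0.1}·3.58.
z = 1.282; L = -2.68 − 1.282 × 3.58 = -7.268.

-7.268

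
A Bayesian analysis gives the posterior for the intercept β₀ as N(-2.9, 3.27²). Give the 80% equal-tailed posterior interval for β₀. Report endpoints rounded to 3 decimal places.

The posterior is symmetric, so the 80% equal-tailed interval is β₀ = -2.9 ± z·3.27 with z = 1.282.
Half-width: 1.282 × 3.27 = 4.191.
-2.9 − 4.191 = -7.091; -2.9 + 4.191 = 1.291.

[-7.091, 1.291]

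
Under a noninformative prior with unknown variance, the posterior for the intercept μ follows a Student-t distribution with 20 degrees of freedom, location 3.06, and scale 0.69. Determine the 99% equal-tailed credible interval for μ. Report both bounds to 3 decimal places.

The t_20 distribution is symmetric; the 99% interval is 3.06 ± t·0.69 with t_{0.995,20} = 2.845.
Half-width: 2.845 × 0.69 = 1.963.
3.06 − 1.963 = 1.097; 3.06 + 1.963 = 5.023.

[1.097, 5.023]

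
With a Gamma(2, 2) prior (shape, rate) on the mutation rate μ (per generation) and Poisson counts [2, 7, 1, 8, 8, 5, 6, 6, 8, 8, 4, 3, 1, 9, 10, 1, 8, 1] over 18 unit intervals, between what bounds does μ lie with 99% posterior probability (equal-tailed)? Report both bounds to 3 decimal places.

Posterior: Gamma(2+96, 2+18) = Gamma(98, 20) (shape, rate).
Equal-tailed 99% interval: Gamma(98, 20) quantiles at 0.005 and 0.995.
Posterior mean ≈ 4.900, SD ≈ 0.495; a Normal approximation gives roughly [3.625, 6.175].
Exact: lower = 3.719; upper = 6.269.

[3.719, 6.269]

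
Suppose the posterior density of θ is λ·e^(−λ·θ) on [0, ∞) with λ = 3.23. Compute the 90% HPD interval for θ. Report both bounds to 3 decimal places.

The exponential density is strictly decreasing on [0, ∞), so the HPD interval is anchored at 0: [0, q] with P(θ ≤ q) = 0.90.
q = −ln(1 − 0.90) / 3.23 = 2.3026 / 3.23 = 0.713.

[0.000, 0.713]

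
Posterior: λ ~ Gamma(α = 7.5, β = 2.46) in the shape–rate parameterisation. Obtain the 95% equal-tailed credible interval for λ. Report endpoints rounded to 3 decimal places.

[1.273, 5.587]

Posterior: Gamma(shape 7.5, rate 2.46).
Equal-tailed 95% interval: Gamma(7.5, 2.46) quantiles at 0.025 and 0.975.
Posterior mean ≈ 3.049, SD ≈ 1.113; a Normal approximation gives roughly [0.867, 5.231].
Exact: lower = 1.273; upper = 5.587.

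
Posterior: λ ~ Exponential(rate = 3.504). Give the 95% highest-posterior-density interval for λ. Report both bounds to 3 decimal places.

The exponential density is strictly decreasing on [0, ∞), so the HPD interval is anchored at 0: [0, q] with P(λ ≤ q) = 0.95.
q = −ln(1 − 0.95) / 3.504 = 2.9957 / 3.504 = 0.855.

[0.000, 0.855]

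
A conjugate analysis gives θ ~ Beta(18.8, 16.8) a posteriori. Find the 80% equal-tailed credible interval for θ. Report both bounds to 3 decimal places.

[0.421, 0.634]

Posterior: Beta(18.8, 16.8).
Equal-tailed 80% interval: the 0.1 and 0.9 quantiles of Beta(18.8, 16.8).
Posterior mean ≈ 0.528, SD ≈ 0.083; a Normal approximation gives roughly [0.422, 0.634].
Exact: F⁻¹(0.1) = 0.421; F⁻¹(0.9) = 0.634.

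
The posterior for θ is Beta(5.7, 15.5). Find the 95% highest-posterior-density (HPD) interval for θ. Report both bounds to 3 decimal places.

[0.096, 0.454]

The posterior is unimodal and skewed, so the HPD interval has equal density at both endpoints and is the shortest 95% interval.
Solving f(0.096) = f(0.454) with F(0.454) − F(0.096) = 0.95 gives [0.096, 0.454].
For comparison, the equal-tailed interval is [0.108, 0.471]; the HPD is narrower and shifted toward the mode.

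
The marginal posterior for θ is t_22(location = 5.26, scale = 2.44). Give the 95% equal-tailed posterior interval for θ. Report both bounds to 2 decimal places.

The t_22 distribution is symmetric; the 95% interval is 5.26 ± t·2.44 with t_{0.975,22} = 2.074.
Half-width: 2.074 × 2.44 = 5.06.
5.26 − 5.06 = 0.20; 5.26 + 5.06 = 10.32.

[0.20, 10.32]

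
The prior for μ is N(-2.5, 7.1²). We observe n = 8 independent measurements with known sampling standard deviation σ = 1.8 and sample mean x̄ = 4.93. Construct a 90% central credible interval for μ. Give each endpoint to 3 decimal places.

[3.828, 5.913]

Posterior precision = 1/7.1² + 8/1.8² = 0.0198 + 2.4691 = 2.4890, so posterior SD = 0.6339.
Posterior mean = (-2.5/7.1² + 8·4.93/1.8²) / 2.4890 = 4.8708.
Interval: 4.8708 ± 1.645 × 0.6339 → [3.828, 5.913].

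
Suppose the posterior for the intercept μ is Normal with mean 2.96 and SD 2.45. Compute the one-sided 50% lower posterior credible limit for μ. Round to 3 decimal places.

2.960

Need L with P(μ ≥ L) = 0.50: L = 2.96 − z_{0.5}·2.45.
z = 0.000; L = 2.96 − 0.000 × 2.45 = 2.960.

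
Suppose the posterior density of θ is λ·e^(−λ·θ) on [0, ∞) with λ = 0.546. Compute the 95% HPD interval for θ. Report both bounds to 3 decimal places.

[0.000, 5.487]

The exponential density is strictly decreasing on [0, ∞), so the HPD interval is anchored at 0: [0, q] with P(θ ≤ q) = 0.95.
q = −ln(1 − 0.95) / 0.546 = 2.9957 / 0.546 = 5.487.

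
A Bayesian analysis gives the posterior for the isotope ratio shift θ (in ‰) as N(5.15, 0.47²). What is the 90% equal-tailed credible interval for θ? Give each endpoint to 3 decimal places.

[4.377, 5.923]

The posterior is symmetric, so the 90% equal-tailed interval is θ = 5.15 ± z·0.47 with z = 1.645.
Half-width: 1.645 × 0.47 = 0.773.
5.15 − 0.773 = 4.377; 5.15 + 0.773 = 5.923.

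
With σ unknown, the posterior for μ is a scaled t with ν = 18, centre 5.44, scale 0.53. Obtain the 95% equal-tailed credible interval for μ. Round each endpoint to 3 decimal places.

[4.327, 6.553]

The t_18 distribution is symmetric; the 95% interval is 5.44 ± t·0.53 with t_{0.975,18} = 2.101.
Half-width: 2.101 × 0.53 = 1.113.
5.44 − 1.113 = 4.327; 5.44 + 1.113 = 6.553.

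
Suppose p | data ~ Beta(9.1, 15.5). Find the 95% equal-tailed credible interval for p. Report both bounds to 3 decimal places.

Posterior: Beta(9.1, 15.5).
Equal-tailed 95% interval: the 0.025 and 0.975 quantiles of Beta(9.1, 15.5).
Posterior mean ≈ 0.370, SD ≈ 0.095; a Normal approximation gives roughly [0.183, 0.557].
Exact: F⁻¹(0.025) = 0.195; F⁻¹(0.975) = 0.565.

[0.195, 0.565]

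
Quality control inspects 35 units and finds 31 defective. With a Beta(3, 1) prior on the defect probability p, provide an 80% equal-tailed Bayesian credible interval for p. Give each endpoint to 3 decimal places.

[0.801, 0.935]

Posterior: Beta(3+31, 1+4) = Beta(34, 5).
Equal-tailed 80% interval: the 0.1 and 0.9 quantiles of Beta(34, 5).
Posterior mean ≈ 0.872, SD ≈ 0.053; a Normal approximation gives roughly [0.804, 0.940].
Exact: F⁻¹(0.1) = 0.801; F⁻¹(0.9) = 0.935.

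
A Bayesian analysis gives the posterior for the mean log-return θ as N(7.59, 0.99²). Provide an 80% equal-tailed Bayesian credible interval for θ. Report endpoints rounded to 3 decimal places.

The posterior is symmetric, so the 80% equal-tailed interval is θ = 7.59 ± z·0.99 with z = 1.282.
Half-width: 1.282 × 0.99 = 1.269.
7.59 − 1.269 = 6.321; 7.59 + 1.269 = 8.859.

[6.321, 8.859]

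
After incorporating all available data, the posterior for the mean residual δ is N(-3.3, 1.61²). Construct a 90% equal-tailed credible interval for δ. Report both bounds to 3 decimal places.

[-5.948, -0.652]

The posterior is symmetric, so the 90% equal-tailed interval is δ = -3.3 ± z·1.61 with z = 1.645.
Half-width: 1.645 × 1.61 = 2.648.
-3.3 − 2.648 = -5.948; -3.3 + 2.648 = -0.652.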